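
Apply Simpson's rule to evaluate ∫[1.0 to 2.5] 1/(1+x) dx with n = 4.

f(x) = 1/(1+x)
a = 1.0, b = 2.5, n = 4
h = (b - a)/n = 0.375000

Simpson's rule: (h/3)[f(x₀) + 4f(x₁) + 2f(x₂) + ... + f(xₙ)]

x_0 = 1.0000, f(x_0) = 0.500000, coefficient = 1
x_1 = 1.3750, f(x_1) = 0.421053, coefficient = 4
x_2 = 1.7500, f(x_2) = 0.363636, coefficient = 2
x_3 = 2.1250, f(x_3) = 0.320000, coefficient = 4
x_4 = 2.5000, f(x_4) = 0.285714, coefficient = 1

I ≈ (0.375000/3) × 4.477198 = 0.559650
Exact value: 0.559616
Error: 0.000034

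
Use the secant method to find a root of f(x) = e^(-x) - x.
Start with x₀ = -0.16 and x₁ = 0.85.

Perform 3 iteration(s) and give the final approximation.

f(x) = e^(-x) - x
x₀ = -0.16, x₁ = 0.85

Secant formula: x_{n+1} = x_n - f(x_n)(x_n - x_{n-1})/(f(x_n) - f(x_{n-1}))

Iteration 1:
  f(-0.160000) = 1.333511
  f(0.850000) = -0.422585
  x_2 = 0.850000 - (-0.422585)×(0.850000 - (-0.160000))/(-0.422585 - 1.333511)
       = 0.606955
Iteration 2:
  f(0.850000) = -0.422585
  f(0.606955) = -0.061947
  x_3 = 0.606955 - (-0.061947)×(0.606955 - 0.850000)/(-0.061947 - (-0.422585))
       = 0.565207
Iteration 3:
  f(0.606955) = -0.061947
  f(0.565207) = 0.003036
  x_4 = 0.565207 - 0.003036×(0.565207 - 0.606955)/(0.003036 - (-0.061947))
       = 0.567157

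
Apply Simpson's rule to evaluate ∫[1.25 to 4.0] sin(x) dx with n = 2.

f(x) = sin(x)
a = 1.25, b = 4.0, n = 2
h = (b - a)/n = 1.375000

Simpson's rule: (h/3)[f(x₀) + 4f(x₁) + 2f(x₂) + ... + f(xₙ)]

x_0 = 1.2500, f(x_0) = 0.948985, coefficient = 1
x_1 = 2.6250, f(x_1) = 0.493920, coefficient = 4
x_2 = 4.0000, f(x_2) = -0.756802, coefficient = 1

I ≈ (1.375000/3) × 2.167863 = 0.993604
Exact value: 0.968966
Error: 0.024638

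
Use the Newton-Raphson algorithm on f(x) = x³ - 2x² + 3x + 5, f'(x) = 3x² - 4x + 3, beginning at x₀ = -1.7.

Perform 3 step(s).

f(x) = x³ - 2x² + 3x + 5
f'(x) = 3x² - 4x + 3
x₀ = -1.7

Newton-Raphson formula: x_{n+1} = x_n - f(x_n)/f'(x_n)

Iteration 1:
  f(-1.700000) = -10.793000
  f'(-1.700000) = 18.470000
  x_1 = -1.700000 - (-10.793000)/18.470000 = -1.115647
Iteration 2:
  f(-1.115647) = -2.224888
  f'(-1.115647) = 11.196593
  x_2 = -1.115647 - (-2.224888)/11.196593 = -0.916936
Iteration 3:
  f(-0.916936) = -0.203284
  f'(-0.916936) = 9.190057
  x_3 = -0.916936 - (-0.203284)/9.190057 = -0.894816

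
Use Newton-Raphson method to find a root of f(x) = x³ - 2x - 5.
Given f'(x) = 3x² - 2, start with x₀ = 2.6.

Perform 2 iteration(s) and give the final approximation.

f(x) = x³ - 2x - 5
f'(x) = 3x² - 2
x₀ = 2.6

Newton-Raphson formula: x_{n+1} = x_n - f(x_n)/f'(x_n)

Iteration 1:
  f(2.600000) = 7.376000
  f'(2.600000) = 18.280000
  x_1 = 2.600000 - 7.376000/18.280000 = 2.196499
Iteration 2:
  f(2.196499) = 1.204247
  f'(2.196499) = 12.473822
  x_2 = 2.196499 - 1.204247/12.473822 = 2.099957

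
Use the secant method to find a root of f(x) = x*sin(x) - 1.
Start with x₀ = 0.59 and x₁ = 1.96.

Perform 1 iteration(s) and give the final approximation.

f(x) = x*sin(x) - 1
x₀ = 0.59, x₁ = 1.96

Secant formula: x_{n+1} = x_n - f(x_n)(x_n - x_{n-1})/(f(x_n) - f(x_{n-1}))

Iteration 1:
  f(0.590000) = -0.671747
  f(1.960000) = 0.813415
  x_2 = 1.960000 - 0.813415×(1.960000 - 0.590000)/(0.813415 - (-0.671747))
       = 1.209659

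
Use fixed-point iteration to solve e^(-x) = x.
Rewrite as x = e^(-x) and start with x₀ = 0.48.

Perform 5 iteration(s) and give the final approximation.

Equation: e^(-x) = x
Fixed-point form: x = e^(-x)
x₀ = 0.48

x_1 = g(0.480000) = 0.618783
x_2 = g(0.618783) = 0.538599
x_3 = g(0.538599) = 0.583565
x_4 = g(0.583565) = 0.557906
x_5 = g(0.557906) = 0.572407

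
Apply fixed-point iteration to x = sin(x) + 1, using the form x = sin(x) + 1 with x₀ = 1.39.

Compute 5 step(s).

Equation: x = sin(x) + 1
Fixed-point form: x = sin(x) + 1
x₀ = 1.39

x_1 = g(1.390000) = 1.983701
x_2 = g(1.983701) = 1.915959
x_3 = g(1.915959) = 1.941020
x_4 = g(1.941020) = 1.932246
x_5 = g(1.932246) = 1.935385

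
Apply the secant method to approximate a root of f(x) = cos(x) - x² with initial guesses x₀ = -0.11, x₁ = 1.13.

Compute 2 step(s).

f(x) = cos(x) - x²
x₀ = -0.11, x₁ = 1.13

Secant formula: x_{n+1} = x_n - f(x_n)(x_n - x_{n-1})/(f(x_n) - f(x_{n-1}))

Iteration 1:
  f(-0.110000) = 0.981856
  f(1.130000) = -0.850240
  x_2 = 1.130000 - (-0.850240)×(1.130000 - (-0.110000))/(-0.850240 - 0.981856)
       = 0.554540
Iteration 2:
  f(1.130000) = -0.850240
  f(0.554540) = 0.542628
  x_3 = 0.554540 - 0.542628×(0.554540 - 1.130000)/(0.542628 - (-0.850240))
       = 0.778725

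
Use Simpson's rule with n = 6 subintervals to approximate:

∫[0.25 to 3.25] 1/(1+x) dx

f(x) = 1/(1+x)
a = 0.25, b = 3.25, n = 6
h = (b - a)/n = 0.500000

Simpson's rule: (h/3)[f(x₀) + 4f(x₁) + 2f(x₂) + ... + f(xₙ)]

x_0 = 0.2500, f(x_0) = 0.800000, coefficient = 1
x_1 = 0.7500, f(x_1) = 0.571429, coefficient = 4
x_2 = 1.2500, f(x_2) = 0.444444, coefficient = 2
x_3 = 1.7500, f(x_3) = 0.363636, coefficient = 4
x_4 = 2.2500, f(x_4) = 0.307692, coefficient = 2
x_5 = 2.7500, f(x_5) = 0.266667, coefficient = 4
x_6 = 3.2500, f(x_6) = 0.235294, coefficient = 1

I ≈ (0.500000/3) × 7.346494 = 1.224416
Exact value: 1.223775
Error: 0.000640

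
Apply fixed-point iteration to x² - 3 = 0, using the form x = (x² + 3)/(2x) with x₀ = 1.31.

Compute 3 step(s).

Equation: x² - 3 = 0
Fixed-point form: x = (x² + 3)/(2x)
x₀ = 1.31

x_1 = g(1.310000) = 1.800038
x_2 = g(1.800038) = 1.733335
x_3 = g(1.733335) = 1.732051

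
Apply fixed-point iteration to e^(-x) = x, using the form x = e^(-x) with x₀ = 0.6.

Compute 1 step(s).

Equation: e^(-x) = x
Fixed-point form: x = e^(-x)
x₀ = 0.6

x_1 = g(0.600000) = 0.548812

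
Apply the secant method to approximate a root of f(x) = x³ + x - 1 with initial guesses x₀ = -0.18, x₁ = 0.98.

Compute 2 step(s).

f(x) = x³ + x - 1
x₀ = -0.18, x₁ = 0.98

Secant formula: x_{n+1} = x_n - f(x_n)(x_n - x_{n-1})/(f(x_n) - f(x_{n-1}))

Iteration 1:
  f(-0.180000) = -1.185832
  f(0.980000) = 0.921192
  x_2 = 0.980000 - 0.921192×(0.980000 - (-0.180000))/(0.921192 - (-1.185832))
       = 0.472847
Iteration 2:
  f(0.980000) = 0.921192
  f(0.472847) = -0.421431
  x_3 = 0.472847 - (-0.421431)×(0.472847 - 0.980000)/(-0.421431 - 0.921192)
       = 0.632036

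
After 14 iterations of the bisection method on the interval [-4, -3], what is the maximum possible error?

Bisection error bound: |error| ≤ (b-a)/2^n
|error| ≤ (-3 - (-4))/2^14 = 1/2^14
|error| ≤ 0.0000610352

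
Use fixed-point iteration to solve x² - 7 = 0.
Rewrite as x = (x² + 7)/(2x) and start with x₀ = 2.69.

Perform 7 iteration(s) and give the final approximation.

Equation: x² - 7 = 0
Fixed-point form: x = (x² + 7)/(2x)
x₀ = 2.69

x_1 = g(2.690000) = 2.646115
x_2 = g(2.646115) = 2.645751
x_3 = g(2.645751) = 2.645751
x_4 = g(2.645751) = 2.645751
x_5 = g(2.645751) = 2.645751
x_6 = g(2.645751) = 2.645751
x_7 = g(2.645751) = 2.645751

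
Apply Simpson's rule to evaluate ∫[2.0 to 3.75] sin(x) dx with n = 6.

f(x) = sin(x)
a = 2.0, b = 3.75, n = 6
h = (b - a)/n = 0.291667

Simpson's rule: (h/3)[f(x₀) + 4f(x₁) + 2f(x₂) + ... + f(xₙ)]

x_0 = 2.0000, f(x_0) = 0.909297, coefficient = 1
x_1 = 2.2917, f(x_1) = 0.751232, coefficient = 4
x_2 = 2.5833, f(x_2) = 0.529711, coefficient = 2
x_3 = 2.8750, f(x_3) = 0.263446, coefficient = 4
x_4 = 3.1667, f(x_4) = -0.025071, coefficient = 2
x_5 = 3.4583, f(x_5) = -0.311471, coefficient = 4
x_6 = 3.7500, f(x_6) = -0.571561, coefficient = 1

I ≈ (0.291667/3) × 4.159841 = 0.404429
Exact value: 0.404413
Error: 0.000016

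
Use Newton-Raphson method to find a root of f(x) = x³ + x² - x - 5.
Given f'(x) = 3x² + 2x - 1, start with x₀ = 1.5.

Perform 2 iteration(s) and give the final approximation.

f(x) = x³ + x² - x - 5
f'(x) = 3x² + 2x - 1
x₀ = 1.5

Newton-Raphson formula: x_{n+1} = x_n - f(x_n)/f'(x_n)

Iteration 1:
  f(1.500000) = -0.875000
  f'(1.500000) = 8.750000
  x_1 = 1.500000 - (-0.875000)/8.750000 = 1.600000
Iteration 2:
  f(1.600000) = 0.056000
  f'(1.600000) = 9.880000
  x_2 = 1.600000 - 0.056000/9.880000 = 1.594332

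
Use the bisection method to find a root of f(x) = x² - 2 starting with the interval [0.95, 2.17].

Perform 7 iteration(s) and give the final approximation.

f(x) = x² - 2
Initial interval: [0.95, 2.17]

Iteration 1:
  c_1 = (0.950000 + 2.170000)/2 = 1.560000
  f(c_1) = f(1.560000) = 0.433600
  f(a) × f(c) < 0, new interval: [0.950000, 1.560000]
Iteration 2:
  c_2 = (0.950000 + 1.560000)/2 = 1.255000
  f(c_2) = f(1.255000) = -0.424975
  f(a) × f(c) ≥ 0, new interval: [1.255000, 1.560000]
Iteration 3:
  c_3 = (1.255000 + 1.560000)/2 = 1.407500
  f(c_3) = f(1.407500) = -0.018944
  f(a) × f(c) ≥ 0, new interval: [1.407500, 1.560000]
Iteration 4:
  c_4 = (1.407500 + 1.560000)/2 = 1.483750
  f(c_4) = f(1.483750) = 0.201514
  f(a) × f(c) < 0, new interval: [1.407500, 1.483750]
Iteration 5:
  c_5 = (1.407500 + 1.483750)/2 = 1.445625
  f(c_5) = f(1.445625) = 0.089832
  f(a) × f(c) < 0, new interval: [1.407500, 1.445625]
Iteration 6:
  c_6 = (1.407500 + 1.445625)/2 = 1.426563
  f(c_6) = f(1.426563) = 0.035081
  f(a) × f(c) < 0, new interval: [1.407500, 1.426563]
Iteration 7:
  c_7 = (1.407500 + 1.426563)/2 = 1.417031
  f(c_7) = f(1.417031) = 0.007978
  f(a) × f(c) < 0, new interval: [1.407500, 1.417031]

After 7 iteration(s), the approximation is c_7 = 1.417031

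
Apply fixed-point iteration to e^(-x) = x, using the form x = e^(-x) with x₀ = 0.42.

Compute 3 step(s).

Equation: e^(-x) = x
Fixed-point form: x = e^(-x)
x₀ = 0.42

x_1 = g(0.420000) = 0.657047
x_2 = g(0.657047) = 0.518380
x_3 = g(0.518380) = 0.595484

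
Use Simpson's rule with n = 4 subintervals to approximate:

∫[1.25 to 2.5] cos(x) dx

f(x) = cos(x)
a = 1.25, b = 2.5, n = 4
h = (b - a)/n = 0.312500

Simpson's rule: (h/3)[f(x₀) + 4f(x₁) + 2f(x₂) + ... + f(xₙ)]

x_0 = 1.2500, f(x_0) = 0.315322, coefficient = 1
x_1 = 1.5625, f(x_1) = 0.008296, coefficient = 4
x_2 = 1.8750, f(x_2) = -0.299534, coefficient = 2
x_3 = 2.1875, f(x_3) = -0.578349, coefficient = 4
x_4 = 2.5000, f(x_4) = -0.801144, coefficient = 1

I ≈ (0.312500/3) × -3.365100 = -0.350531
Exact value: -0.350512
Error: 0.000019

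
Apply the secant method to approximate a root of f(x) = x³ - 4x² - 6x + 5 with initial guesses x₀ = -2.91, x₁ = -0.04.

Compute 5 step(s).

f(x) = x³ - 4x² - 6x + 5
x₀ = -2.91, x₁ = -0.04

Secant formula: x_{n+1} = x_n - f(x_n)(x_n - x_{n-1})/(f(x_n) - f(x_{n-1}))

Iteration 1:
  f(-2.910000) = -36.054571
  f(-0.040000) = 5.233536
  x_2 = -0.040000 - 5.233536×(-0.040000 - (-2.910000))/(5.233536 - (-36.054571))
       = -0.403791
Iteration 2:
  f(-0.040000) = 5.233536
  f(-0.403791) = 6.704721
  x_3 = -0.403791 - 6.704721×(-0.403791 - (-0.040000))/(6.704721 - 5.233536)
       = 1.254137
Iteration 3:
  f(-0.403791) = 6.704721
  f(1.254137) = -6.843676
  x_4 = 1.254137 - (-6.843676)×(1.254137 - (-0.403791))/(-6.843676 - 6.704721)
       = 0.416671
Iteration 4:
  f(1.254137) = -6.843676
  f(0.416671) = 1.877857
  x_5 = 0.416671 - 1.877857×(0.416671 - 1.254137)/(1.877857 - (-6.843676))
       = 0.596988
Iteration 5:
  f(0.416671) = 1.877857
  f(0.596988) = 0.205258
  x_6 = 0.596988 - 0.205258×(0.596988 - 0.416671)/(0.205258 - 1.877857)
       = 0.619116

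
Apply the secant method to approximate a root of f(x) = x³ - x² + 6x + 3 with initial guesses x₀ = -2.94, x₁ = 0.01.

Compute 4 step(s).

f(x) = x³ - x² + 6x + 3
x₀ = -2.94, x₁ = 0.01

Secant formula: x_{n+1} = x_n - f(x_n)(x_n - x_{n-1})/(f(x_n) - f(x_{n-1}))

Iteration 1:
  f(-2.940000) = -48.695784
  f(0.010000) = 3.059901
  x_2 = 0.010000 - 3.059901×(0.010000 - (-2.940000))/(3.059901 - (-48.695784))
       = -0.164410
Iteration 2:
  f(0.010000) = 3.059901
  f(-0.164410) = 1.982065
  x_3 = -0.164410 - 1.982065×(-0.164410 - 0.010000)/(1.982065 - 3.059901)
       = -0.485138
Iteration 3:
  f(-0.164410) = 1.982065
  f(-0.485138) = -0.260368
  x_4 = -0.485138 - (-0.260368)×(-0.485138 - (-0.164410))/(-0.260368 - 1.982065)
       = -0.447898
Iteration 4:
  f(-0.485138) = -0.260368
  f(-0.447898) = 0.022143
  x_5 = -0.447898 - 0.022143×(-0.447898 - (-0.485138))/(0.022143 - (-0.260368))
       = -0.450817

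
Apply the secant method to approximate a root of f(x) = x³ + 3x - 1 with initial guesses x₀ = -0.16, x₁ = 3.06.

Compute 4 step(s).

f(x) = x³ + 3x - 1
x₀ = -0.16, x₁ = 3.06

Secant formula: x_{n+1} = x_n - f(x_n)(x_n - x_{n-1})/(f(x_n) - f(x_{n-1}))

Iteration 1:
  f(-0.160000) = -1.484096
  f(3.060000) = 36.832616
  x_2 = 3.060000 - 36.832616×(3.060000 - (-0.160000))/(36.832616 - (-1.484096))
       = -0.035282
Iteration 2:
  f(3.060000) = 36.832616
  f(-0.035282) = -1.105889
  x_3 = -0.035282 - (-1.105889)×(-0.035282 - 3.060000)/(-1.105889 - 36.832616)
       = 0.054944
Iteration 3:
  f(-0.035282) = -1.105889
  f(0.054944) = -0.835002
  x_4 = 0.054944 - (-0.835002)×(0.054944 - (-0.035282))/(-0.835002 - (-1.105889))
       = 0.333062
Iteration 4:
  f(0.054944) = -0.835002
  f(0.333062) = 0.036134
  x_5 = 0.333062 - 0.036134×(0.333062 - 0.054944)/(0.036134 - (-0.835002))
       = 0.321526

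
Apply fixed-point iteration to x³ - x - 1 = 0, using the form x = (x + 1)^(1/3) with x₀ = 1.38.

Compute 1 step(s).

Equation: x³ - x - 1 = 0
Fixed-point form: x = (x + 1)^(1/3)
x₀ = 1.38

x_1 = g(1.380000) = 1.335136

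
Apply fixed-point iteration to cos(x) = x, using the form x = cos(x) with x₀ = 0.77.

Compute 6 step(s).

Equation: cos(x) = x
Fixed-point form: x = cos(x)
x₀ = 0.77

x_1 = g(0.770000) = 0.717911
x_2 = g(0.717911) = 0.753182
x_3 = g(0.753182) = 0.729516
x_4 = g(0.729516) = 0.745497
x_5 = g(0.745497) = 0.734751
x_6 = g(0.734751) = 0.741998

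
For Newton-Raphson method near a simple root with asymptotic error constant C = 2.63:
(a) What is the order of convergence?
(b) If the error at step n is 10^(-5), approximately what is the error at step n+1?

(a) Newton-Raphson has quadratic (order 2) convergence near simple roots.
    This means |e_{n+1}| ≈ C|e_n|².

(b) With |e_n| = 10^(-5) and C = 2.63:
    |e_{n+1}| ≈ 2.63 × (10^(-5))² = 2.63 × 10^(-10)

(a) 2 (quadratic); (b) |e_{n+1}| ≈ 2.630e-10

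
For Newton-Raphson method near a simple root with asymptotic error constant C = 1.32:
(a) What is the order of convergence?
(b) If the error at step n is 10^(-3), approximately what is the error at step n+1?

(a) Newton-Raphson has quadratic (order 2) convergence near simple roots.
    This means |e_{n+1}| ≈ C|e_n|².

(b) With |e_n| = 10^(-3) and C = 1.32:
    |e_{n+1}| ≈ 1.32 × (10^(-3))² = 1.32 × 10^(-6)

(a) 2 (quadratic); (b) |e_{n+1}| ≈ 1.320e-06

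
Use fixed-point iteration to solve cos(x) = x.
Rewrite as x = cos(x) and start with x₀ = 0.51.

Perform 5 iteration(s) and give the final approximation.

Equation: cos(x) = x
Fixed-point form: x = cos(x)
x₀ = 0.51

x_1 = g(0.510000) = 0.872745
x_2 = g(0.872745) = 0.642726
x_3 = g(0.642726) = 0.800465
x_4 = g(0.800465) = 0.696373
x_5 = g(0.696373) = 0.767173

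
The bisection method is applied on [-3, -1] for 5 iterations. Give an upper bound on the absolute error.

Bisection error bound: |error| ≤ (b-a)/2^n
|error| ≤ (-1 - (-3))/2^5 = 2/2^5
|error| ≤ 0.0625000000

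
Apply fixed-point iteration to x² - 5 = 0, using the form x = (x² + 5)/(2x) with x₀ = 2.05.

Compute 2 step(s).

Equation: x² - 5 = 0
Fixed-point form: x = (x² + 5)/(2x)
x₀ = 2.05

x_1 = g(2.050000) = 2.244512
x_2 = g(2.244512) = 2.236084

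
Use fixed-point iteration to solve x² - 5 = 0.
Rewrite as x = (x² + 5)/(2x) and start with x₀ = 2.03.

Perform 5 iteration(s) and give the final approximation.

Equation: x² - 5 = 0
Fixed-point form: x = (x² + 5)/(2x)
x₀ = 2.03

x_1 = g(2.030000) = 2.246527
x_2 = g(2.246527) = 2.236092
x_3 = g(2.236092) = 2.236068
x_4 = g(2.236068) = 2.236068
x_5 = g(2.236068) = 2.236068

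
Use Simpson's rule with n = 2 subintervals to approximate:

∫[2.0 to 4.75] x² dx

f(x) = x²
a = 2.0, b = 4.75, n = 2
h = (b - a)/n = 1.375000

Simpson's rule: (h/3)[f(x₀) + 4f(x₁) + 2f(x₂) + ... + f(xₙ)]

x_0 = 2.0000, f(x_0) = 4.000000, coefficient = 1
x_1 = 3.3750, f(x_1) = 11.390625, coefficient = 4
x_2 = 4.7500, f(x_2) = 22.562500, coefficient = 1

I ≈ (1.375000/3) × 72.125000 = 33.057292
Exact value: 33.057292
Error: 0.000000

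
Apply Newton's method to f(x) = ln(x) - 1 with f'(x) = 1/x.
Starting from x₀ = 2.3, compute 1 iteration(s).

f(x) = ln(x) - 1
f'(x) = 1/x
x₀ = 2.3

Newton-Raphson formula: x_{n+1} = x_n - f(x_n)/f'(x_n)

Iteration 1:
  f(2.300000) = -0.167091
  f'(2.300000) = 0.434783
  x_1 = 2.300000 - (-0.167091)/0.434783 = 2.684309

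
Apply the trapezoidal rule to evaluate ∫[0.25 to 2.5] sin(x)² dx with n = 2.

f(x) = sin(x)²
a = 0.25, b = 2.5, n = 2
h = (b - a)/n = 1.125000

Trapezoidal rule: (h/2)[f(x₀) + 2f(x₁) + 2f(x₂) + ... + f(xₙ)]

x_0 = 0.2500, f(x_0) = 0.061209, coefficient = 1
x_1 = 1.3750, f(x_1) = 0.962151, coefficient = 2
x_2 = 2.5000, f(x_2) = 0.358169, coefficient = 1

I ≈ (1.125000/2) × 2.343680 = 1.318320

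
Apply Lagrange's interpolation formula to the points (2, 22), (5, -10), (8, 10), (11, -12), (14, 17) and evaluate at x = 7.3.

Lagrange interpolation formula:
P(x) = Σ yᵢ × Lᵢ(x)
where Lᵢ(x) = Π_{j≠i} (x - xⱼ)/(xᵢ - xⱼ)

L_0(7.3) = (7.3 - 5)/(2 - 5) × (7.3 - 8)/(2 - 8) × (7.3 - 11)/(2 - 11) × (7.3 - 14)/(2 - 14) = -0.020531
L_1(7.3) = (7.3 - 2)/(5 - 2) × (7.3 - 8)/(5 - 8) × (7.3 - 11)/(5 - 11) × (7.3 - 14)/(5 - 14) = 0.189241
L_2(7.3) = (7.3 - 2)/(8 - 2) × (7.3 - 5)/(8 - 5) × (7.3 - 11)/(8 - 11) × (7.3 - 14)/(8 - 14) = 0.932685
L_3(7.3) = (7.3 - 2)/(11 - 2) × (7.3 - 5)/(11 - 5) × (7.3 - 8)/(11 - 8) × (7.3 - 14)/(11 - 14) = -0.117636
L_4(7.3) = (7.3 - 2)/(14 - 2) × (7.3 - 5)/(14 - 5) × (7.3 - 8)/(14 - 8) × (7.3 - 11)/(14 - 11) = 0.016241

P(7.3) = 22×L_0(7.3) + (-10)×L_1(7.3) + 10×L_2(7.3) + (-12)×L_3(7.3) + 17×L_4(7.3)
P(7.3) = 8.670497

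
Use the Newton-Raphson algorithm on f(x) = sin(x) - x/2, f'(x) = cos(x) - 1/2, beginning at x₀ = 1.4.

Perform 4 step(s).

f(x) = sin(x) - x/2
f'(x) = cos(x) - 1/2
x₀ = 1.4

Newton-Raphson formula: x_{n+1} = x_n - f(x_n)/f'(x_n)

Iteration 1:
  f(1.400000) = 0.285450
  f'(1.400000) = -0.330033
  x_1 = 1.400000 - 0.285450/(-0.330033) = 2.264913
Iteration 2:
  f(2.264913) = -0.363838
  f'(2.264913) = -1.139707
  x_2 = 2.264913 - (-0.363838)/(-1.139707) = 1.945675
Iteration 3:
  f(1.945675) = -0.042286
  f'(1.945675) = -0.866160
  x_3 = 1.945675 - (-0.042286)/(-0.866160) = 1.896856
Iteration 4:
  f(1.896856) = -0.001116
  f'(1.896856) = -0.820312
  x_4 = 1.896856 - (-0.001116)/(-0.820312) = 1.895495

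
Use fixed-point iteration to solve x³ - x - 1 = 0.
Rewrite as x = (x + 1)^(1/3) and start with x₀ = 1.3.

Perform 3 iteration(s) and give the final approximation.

Equation: x³ - x - 1 = 0
Fixed-point form: x = (x + 1)^(1/3)
x₀ = 1.3

x_1 = g(1.300000) = 1.320006
x_2 = g(1.320006) = 1.323822
x_3 = g(1.323822) = 1.324548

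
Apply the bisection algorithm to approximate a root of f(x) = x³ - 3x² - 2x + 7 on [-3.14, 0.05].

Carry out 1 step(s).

f(x) = x³ - 3x² - 2x + 7
Initial interval: [-3.14, 0.05]

Iteration 1:
  c_1 = (-3.140000 + 0.050000)/2 = -1.545000
  f(c_1) = f(-1.545000) = -0.759029
  f(a) × f(c) ≥ 0, new interval: [-1.545000, 0.050000]

After 1 iteration(s), the approximation is c_1 = -1.545000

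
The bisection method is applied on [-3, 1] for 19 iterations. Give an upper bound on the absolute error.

Bisection error bound: |error| ≤ (b-a)/2^n
|error| ≤ (1 - (-3))/2^19 = 4/2^19
|error| ≤ 0.0000076294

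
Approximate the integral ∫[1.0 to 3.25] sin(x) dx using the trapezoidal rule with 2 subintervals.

f(x) = sin(x)
a = 1.0, b = 3.25, n = 2
h = (b - a)/n = 1.125000

Trapezoidal rule: (h/2)[f(x₀) + 2f(x₁) + 2f(x₂) + ... + f(xₙ)]

x_0 = 1.0000, f(x_0) = 0.841471, coefficient = 1
x_1 = 2.1250, f(x_1) = 0.850320, coefficient = 2
x_2 = 3.2500, f(x_2) = -0.108195, coefficient = 1

I ≈ (1.125000/2) × 2.433915 = 1.369077
Exact value: 1.534432
Error: 0.165355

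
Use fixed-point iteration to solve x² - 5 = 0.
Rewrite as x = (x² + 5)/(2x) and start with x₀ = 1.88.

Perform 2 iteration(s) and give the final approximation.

Equation: x² - 5 = 0
Fixed-point form: x = (x² + 5)/(2x)
x₀ = 1.88

x_1 = g(1.880000) = 2.269787
x_2 = g(2.269787) = 2.236318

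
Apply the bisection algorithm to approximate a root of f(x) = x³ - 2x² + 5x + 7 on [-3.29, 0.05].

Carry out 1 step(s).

f(x) = x³ - 2x² + 5x + 7
Initial interval: [-3.29, 0.05]

Iteration 1:
  c_1 = (-3.290000 + 0.050000)/2 = -1.620000
  f(c_1) = f(-1.620000) = -10.600328
  f(a) × f(c) ≥ 0, new interval: [-1.620000, 0.050000]

After 1 iteration(s), the approximation is c_1 = -1.620000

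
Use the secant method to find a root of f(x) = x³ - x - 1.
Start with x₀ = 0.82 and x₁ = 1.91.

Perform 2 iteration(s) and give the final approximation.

f(x) = x³ - x - 1
x₀ = 0.82, x₁ = 1.91

Secant formula: x_{n+1} = x_n - f(x_n)(x_n - x_{n-1})/(f(x_n) - f(x_{n-1}))

Iteration 1:
  f(0.820000) = -1.268632
  f(1.910000) = 4.057871
  x_2 = 1.910000 - 4.057871×(1.910000 - 0.820000)/(4.057871 - (-1.268632))
       = 1.079609
Iteration 2:
  f(1.910000) = 4.057871
  f(1.079609) = -0.821264
  x_3 = 1.079609 - (-0.821264)×(1.079609 - 1.910000)/(-0.821264 - 4.057871)
       = 1.219382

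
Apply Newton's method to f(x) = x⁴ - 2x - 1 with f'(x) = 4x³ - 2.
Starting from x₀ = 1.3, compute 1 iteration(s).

f(x) = x⁴ - 2x - 1
f'(x) = 4x³ - 2
x₀ = 1.3

Newton-Raphson formula: x_{n+1} = x_n - f(x_n)/f'(x_n)

Iteration 1:
  f(1.300000) = -0.743900
  f'(1.300000) = 6.788000
  x_1 = 1.300000 - (-0.743900)/6.788000 = 1.409590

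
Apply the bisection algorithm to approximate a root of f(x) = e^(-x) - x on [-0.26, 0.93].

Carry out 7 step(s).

f(x) = e^(-x) - x
Initial interval: [-0.26, 0.93]

Iteration 1:
  c_1 = (-0.260000 + 0.930000)/2 = 0.335000
  f(c_1) = f(0.335000) = 0.380338
  f(a) × f(c) ≥ 0, new interval: [0.335000, 0.930000]
Iteration 2:
  c_2 = (0.335000 + 0.930000)/2 = 0.632500
  f(c_2) = f(0.632500) = -0.101238
  f(a) × f(c) < 0, new interval: [0.335000, 0.632500]
Iteration 3:
  c_3 = (0.335000 + 0.632500)/2 = 0.483750
  f(c_3) = f(0.483750) = 0.132717
  f(a) × f(c) ≥ 0, new interval: [0.483750, 0.632500]
Iteration 4:
  c_4 = (0.483750 + 0.632500)/2 = 0.558125
  f(c_4) = f(0.558125) = 0.014156
  f(a) × f(c) ≥ 0, new interval: [0.558125, 0.632500]
Iteration 5:
  c_5 = (0.558125 + 0.632500)/2 = 0.595313
  f(c_5) = f(0.595313) = -0.043922
  f(a) × f(c) < 0, new interval: [0.558125, 0.595313]
Iteration 6:
  c_6 = (0.558125 + 0.595313)/2 = 0.576719
  f(c_6) = f(0.576719) = -0.014980
  f(a) × f(c) < 0, new interval: [0.558125, 0.576719]
Iteration 7:
  c_7 = (0.558125 + 0.576719)/2 = 0.567422
  f(c_7) = f(0.567422) = -0.000437
  f(a) × f(c) < 0, new interval: [0.558125, 0.567422]

After 7 iteration(s), the approximation is c_7 = 0.567422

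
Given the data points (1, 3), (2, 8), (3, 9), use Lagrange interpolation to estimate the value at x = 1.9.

Lagrange interpolation formula:
P(x) = Σ yᵢ × Lᵢ(x)
where Lᵢ(x) = Π_{j≠i} (x - xⱼ)/(xᵢ - xⱼ)

L_0(1.9) = (1.9 - 2)/(1 - 2) × (1.9 - 3)/(1 - 3) = 0.055000
L_1(1.9) = (1.9 - 1)/(2 - 1) × (1.9 - 3)/(2 - 3) = 0.990000
L_2(1.9) = (1.9 - 1)/(3 - 1) × (1.9 - 2)/(3 - 2) = -0.045000

P(1.9) = 3×L_0(1.9) + 8×L_1(1.9) + 9×L_2(1.9)
P(1.9) = 7.680000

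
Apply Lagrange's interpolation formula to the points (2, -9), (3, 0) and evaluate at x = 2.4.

Lagrange interpolation formula:
P(x) = Σ yᵢ × Lᵢ(x)
where Lᵢ(x) = Π_{j≠i} (x - xⱼ)/(xᵢ - xⱼ)

L_0(2.4) = (2.4 - 3)/(2 - 3) = 0.600000
L_1(2.4) = (2.4 - 2)/(3 - 2) = 0.400000

P(2.4) = (-9)×L_0(2.4) + 0×L_1(2.4)
P(2.4) = -5.400000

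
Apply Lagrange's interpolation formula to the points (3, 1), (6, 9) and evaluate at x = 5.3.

Lagrange interpolation formula:
P(x) = Σ yᵢ × Lᵢ(x)
where Lᵢ(x) = Π_{j≠i} (x - xⱼ)/(xᵢ - xⱼ)

L_0(5.3) = (5.3 - 6)/(3 - 6) = 0.233333
L_1(5.3) = (5.3 - 3)/(6 - 3) = 0.766667

P(5.3) = 1×L_0(5.3) + 9×L_1(5.3)
P(5.3) = 7.133333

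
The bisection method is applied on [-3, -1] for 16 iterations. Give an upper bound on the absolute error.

Bisection error bound: |error| ≤ (b-a)/2^n
|error| ≤ (-1 - (-3))/2^16 = 2/2^16
|error| ≤ 0.0000305176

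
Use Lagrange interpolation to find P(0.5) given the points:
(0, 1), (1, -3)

Lagrange interpolation formula:
P(x) = Σ yᵢ × Lᵢ(x)
where Lᵢ(x) = Π_{j≠i} (x - xⱼ)/(xᵢ - xⱼ)

L_0(0.5) = (0.5 - 1)/(0 - 1) = 0.500000
L_1(0.5) = (0.5 - 0)/(1 - 0) = 0.500000

P(0.5) = 1×L_0(0.5) + (-3)×L_1(0.5)
P(0.5) = -1.000000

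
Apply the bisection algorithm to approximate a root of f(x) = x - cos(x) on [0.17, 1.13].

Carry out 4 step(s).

f(x) = x - cos(x)
Initial interval: [0.17, 1.13]

Iteration 1:
  c_1 = (0.170000 + 1.130000)/2 = 0.650000
  f(c_1) = f(0.650000) = -0.146084
  f(a) × f(c) ≥ 0, new interval: [0.650000, 1.130000]
Iteration 2:
  c_2 = (0.650000 + 1.130000)/2 = 0.890000
  f(c_2) = f(0.890000) = 0.260588
  f(a) × f(c) < 0, new interval: [0.650000, 0.890000]
Iteration 3:
  c_3 = (0.650000 + 0.890000)/2 = 0.770000
  f(c_3) = f(0.770000) = 0.052089
  f(a) × f(c) < 0, new interval: [0.650000, 0.770000]
Iteration 4:
  c_4 = (0.650000 + 0.770000)/2 = 0.710000
  f(c_4) = f(0.710000) = -0.048362
  f(a) × f(c) ≥ 0, new interval: [0.710000, 0.770000]

After 4 iteration(s), the approximation is c_4 = 0.710000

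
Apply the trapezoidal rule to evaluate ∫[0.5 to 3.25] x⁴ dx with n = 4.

f(x) = x⁴
a = 0.5, b = 3.25, n = 4
h = (b - a)/n = 0.687500

Trapezoidal rule: (h/2)[f(x₀) + 2f(x₁) + 2f(x₂) + ... + f(xₙ)]

x_0 = 0.5000, f(x_0) = 0.062500, coefficient = 1
x_1 = 1.1875, f(x_1) = 1.988541, coefficient = 2
x_2 = 1.8750, f(x_2) = 12.359619, coefficient = 2
x_3 = 2.5625, f(x_3) = 43.117691, coefficient = 2
x_4 = 3.2500, f(x_4) = 111.566406, coefficient = 1

I ≈ (0.687500/2) × 226.560608 = 77.880209
Exact value: 72.511914
Error: 5.368295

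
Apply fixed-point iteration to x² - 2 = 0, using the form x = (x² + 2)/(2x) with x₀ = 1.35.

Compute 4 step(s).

Equation: x² - 2 = 0
Fixed-point form: x = (x² + 2)/(2x)
x₀ = 1.35

x_1 = g(1.350000) = 1.415741
x_2 = g(1.415741) = 1.414214
x_3 = g(1.414214) = 1.414214
x_4 = g(1.414214) = 1.414214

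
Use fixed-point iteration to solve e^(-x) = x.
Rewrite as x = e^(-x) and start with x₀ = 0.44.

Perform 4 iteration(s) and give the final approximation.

Equation: e^(-x) = x
Fixed-point form: x = e^(-x)
x₀ = 0.44

x_1 = g(0.440000) = 0.644036
x_2 = g(0.644036) = 0.525168
x_3 = g(0.525168) = 0.591456
x_4 = g(0.591456) = 0.553521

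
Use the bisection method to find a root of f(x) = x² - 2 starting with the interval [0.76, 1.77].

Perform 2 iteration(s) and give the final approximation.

f(x) = x² - 2
Initial interval: [0.76, 1.77]

Iteration 1:
  c_1 = (0.760000 + 1.770000)/2 = 1.265000
  f(c_1) = f(1.265000) = -0.399775
  f(a) × f(c) ≥ 0, new interval: [1.265000, 1.770000]
Iteration 2:
  c_2 = (1.265000 + 1.770000)/2 = 1.517500
  f(c_2) = f(1.517500) = 0.302806
  f(a) × f(c) < 0, new interval: [1.265000, 1.517500]

After 2 iteration(s), the approximation is c_2 = 1.517500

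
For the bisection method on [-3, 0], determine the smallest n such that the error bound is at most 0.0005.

We need (b-a)/2^n ≤ 0.0005
(0 - (-3))/2^n ≤ 0.0005
3/2^n ≤ 0.0005
2^n ≥ 6000
n ≥ log₂(6000) = 12.55
n ≥ 13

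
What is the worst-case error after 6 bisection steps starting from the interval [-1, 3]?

Bisection error bound: |error| ≤ (b-a)/2^n
|error| ≤ (3 - (-1))/2^6 = 4/2^6
|error| ≤ 0.0625000000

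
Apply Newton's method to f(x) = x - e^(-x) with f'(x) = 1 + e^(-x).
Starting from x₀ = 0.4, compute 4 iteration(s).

f(x) = x - e^(-x)
f'(x) = 1 + e^(-x)
x₀ = 0.4

Newton-Raphson formula: x_{n+1} = x_n - f(x_n)/f'(x_n)

Iteration 1:
  f(0.400000) = -0.270320
  f'(0.400000) = 1.670320
  x_1 = 0.400000 - (-0.270320)/1.670320 = 0.561837
Iteration 2:
  f(0.561837) = -0.008323
  f'(0.561837) = 1.570161
  x_2 = 0.561837 - (-0.008323)/1.570161 = 0.567138
Iteration 3:
  f(0.567138) = -0.000008
  f'(0.567138) = 1.567146
  x_3 = 0.567138 - (-0.000008)/1.567146 = 0.567143
Iteration 4:
  f(0.567143) = 0.000000
  f'(0.567143) = 1.567143
  x_4 = 0.567143 - 0.000000/1.567143 = 0.567143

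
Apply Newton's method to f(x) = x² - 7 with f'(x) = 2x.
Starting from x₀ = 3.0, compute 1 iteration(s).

f(x) = x² - 7
f'(x) = 2x
x₀ = 3.0

Newton-Raphson formula: x_{n+1} = x_n - f(x_n)/f'(x_n)

Iteration 1:
  f(3.000000) = 2.000000
  f'(3.000000) = 6.000000
  x_1 = 3.000000 - 2.000000/6.000000 = 2.666667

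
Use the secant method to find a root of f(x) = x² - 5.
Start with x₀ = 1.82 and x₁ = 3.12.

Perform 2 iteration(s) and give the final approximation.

f(x) = x² - 5
x₀ = 1.82, x₁ = 3.12

Secant formula: x_{n+1} = x_n - f(x_n)(x_n - x_{n-1})/(f(x_n) - f(x_{n-1}))

Iteration 1:
  f(1.820000) = -1.687600
  f(3.120000) = 4.734400
  x_2 = 3.120000 - 4.734400×(3.120000 - 1.820000)/(4.734400 - (-1.687600))
       = 2.161619
Iteration 2:
  f(3.120000) = 4.734400
  f(2.161619) = -0.327401
  x_3 = 2.161619 - (-0.327401)×(2.161619 - 3.120000)/(-0.327401 - 4.734400)
       = 2.223608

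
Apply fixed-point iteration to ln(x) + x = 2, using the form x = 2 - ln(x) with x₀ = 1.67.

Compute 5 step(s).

Equation: ln(x) + x = 2
Fixed-point form: x = 2 - ln(x)
x₀ = 1.67

x_1 = g(1.670000) = 1.487176
x_2 = g(1.487176) = 1.603121
x_3 = g(1.603121) = 1.528048
x_4 = g(1.528048) = 1.576009
x_5 = g(1.576009) = 1.545104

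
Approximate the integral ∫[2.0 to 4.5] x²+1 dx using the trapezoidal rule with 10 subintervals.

f(x) = x²+1
a = 2.0, b = 4.5, n = 10
h = (b - a)/n = 0.250000

Trapezoidal rule: (h/2)[f(x₀) + 2f(x₁) + 2f(x₂) + ... + f(xₙ)]

x_0 = 2.0000, f(x_0) = 5.000000, coefficient = 1
x_1 = 2.2500, f(x_1) = 6.062500, coefficient = 2
x_2 = 2.5000, f(x_2) = 7.250000, coefficient = 2
x_3 = 2.7500, f(x_3) = 8.562500, coefficient = 2
x_4 = 3.0000, f(x_4) = 10.000000, coefficient = 2
x_5 = 3.2500, f(x_5) = 11.562500, coefficient = 2
x_6 = 3.5000, f(x_6) = 13.250000, coefficient = 2
x_7 = 3.7500, f(x_7) = 15.062500, coefficient = 2
x_8 = 4.0000, f(x_8) = 17.000000, coefficient = 2
x_9 = 4.2500, f(x_9) = 19.062500, coefficient = 2
x_10 = 4.5000, f(x_10) = 21.250000, coefficient = 1

I ≈ (0.250000/2) × 241.875000 = 30.234375
Exact value: 30.208333
Error: 0.026042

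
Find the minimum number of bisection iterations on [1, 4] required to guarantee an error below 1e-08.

We need (b-a)/2^n ≤ 1e-08
(4 - 1)/2^n ≤ 1e-08
3/2^n ≤ 1e-08
2^n ≥ 300000000
n ≥ log₂(300000000) = 28.16
n ≥ 29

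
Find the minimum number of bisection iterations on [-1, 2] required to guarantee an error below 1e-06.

We need (b-a)/2^n ≤ 1e-06
(2 - (-1))/2^n ≤ 1e-06
3/2^n ≤ 1e-06
2^n ≥ 3000000
n ≥ log₂(3000000) = 21.52
n ≥ 22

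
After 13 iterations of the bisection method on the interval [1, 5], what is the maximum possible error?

Bisection error bound: |error| ≤ (b-a)/2^n
|error| ≤ (5 - 1)/2^13 = 4/2^13
|error| ≤ 0.0004882812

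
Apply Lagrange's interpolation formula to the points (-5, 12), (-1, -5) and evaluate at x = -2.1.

Lagrange interpolation formula:
P(x) = Σ yᵢ × Lᵢ(x)
where Lᵢ(x) = Π_{j≠i} (x - xⱼ)/(xᵢ - xⱼ)

L_0(-2.1) = (-2.1 - (-1))/(-5 - (-1)) = 0.275000
L_1(-2.1) = (-2.1 - (-5))/(-1 - (-5)) = 0.725000

P(-2.1) = 12×L_0(-2.1) + (-5)×L_1(-2.1)
P(-2.1) = -0.325000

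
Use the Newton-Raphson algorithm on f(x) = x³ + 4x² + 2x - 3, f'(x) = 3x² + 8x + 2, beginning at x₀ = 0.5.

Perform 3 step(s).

f(x) = x³ + 4x² + 2x - 3
f'(x) = 3x² + 8x + 2
x₀ = 0.5

Newton-Raphson formula: x_{n+1} = x_n - f(x_n)/f'(x_n)

Iteration 1:
  f(0.500000) = -0.875000
  f'(0.500000) = 6.750000
  x_1 = 0.500000 - (-0.875000)/6.750000 = 0.629630
Iteration 2:
  f(0.629630) = 0.094599
  f'(0.629630) = 8.226337
  x_2 = 0.629630 - 0.094599/8.226337 = 0.618130
Iteration 3:
  f(0.618130) = 0.000777
  f'(0.618130) = 8.091295
  x_3 = 0.618130 - 0.000777/8.091295 = 0.618034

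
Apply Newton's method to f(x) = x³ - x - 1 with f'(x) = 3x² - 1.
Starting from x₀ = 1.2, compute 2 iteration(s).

f(x) = x³ - x - 1
f'(x) = 3x² - 1
x₀ = 1.2

Newton-Raphson formula: x_{n+1} = x_n - f(x_n)/f'(x_n)

Iteration 1:
  f(1.200000) = -0.472000
  f'(1.200000) = 3.320000
  x_1 = 1.200000 - (-0.472000)/3.320000 = 1.342169
Iteration 2:
  f(1.342169) = 0.075636
  f'(1.342169) = 4.404250
  x_2 = 1.342169 - 0.075636/4.404250 = 1.324995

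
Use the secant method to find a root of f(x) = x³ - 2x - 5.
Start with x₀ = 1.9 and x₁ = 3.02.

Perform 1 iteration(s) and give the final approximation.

f(x) = x³ - 2x - 5
x₀ = 1.9, x₁ = 3.02

Secant formula: x_{n+1} = x_n - f(x_n)(x_n - x_{n-1})/(f(x_n) - f(x_{n-1}))

Iteration 1:
  f(1.900000) = -1.941000
  f(3.020000) = 16.503608
  x_2 = 3.020000 - 16.503608×(3.020000 - 1.900000)/(16.503608 - (-1.941000))
       = 2.017862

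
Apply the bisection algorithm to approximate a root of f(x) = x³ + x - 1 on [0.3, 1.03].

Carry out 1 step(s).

f(x) = x³ + x - 1
Initial interval: [0.3, 1.03]

Iteration 1:
  c_1 = (0.300000 + 1.030000)/2 = 0.665000
  f(c_1) = f(0.665000) = -0.040920
  f(a) × f(c) ≥ 0, new interval: [0.665000, 1.030000]

After 1 iteration(s), the approximation is c_1 = 0.665000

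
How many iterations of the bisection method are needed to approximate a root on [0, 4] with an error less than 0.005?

We need (b-a)/2^n ≤ 0.005
(4 - 0)/2^n ≤ 0.005
4/2^n ≤ 0.005
2^n ≥ 800
n ≥ log₂(800) = 9.64
n ≥ 10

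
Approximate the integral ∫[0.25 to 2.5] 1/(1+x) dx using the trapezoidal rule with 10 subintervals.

f(x) = 1/(1+x)
a = 0.25, b = 2.5, n = 10
h = (b - a)/n = 0.225000

Trapezoidal rule: (h/2)[f(x₀) + 2f(x₁) + 2f(x₂) + ... + f(xₙ)]

x_0 = 0.2500, f(x_0) = 0.800000, coefficient = 1
x_1 = 0.4750, f(x_1) = 0.677966, coefficient = 2
x_2 = 0.7000, f(x_2) = 0.588235, coefficient = 2
x_3 = 0.9250, f(x_3) = 0.519481, coefficient = 2
x_4 = 1.1500, f(x_4) = 0.465116, coefficient = 2
x_5 = 1.3750, f(x_5) = 0.421053, coefficient = 2
x_6 = 1.6000, f(x_6) = 0.384615, coefficient = 2
x_7 = 1.8250, f(x_7) = 0.353982, coefficient = 2
x_8 = 2.0500, f(x_8) = 0.327869, coefficient = 2
x_9 = 2.2750, f(x_9) = 0.305344, coefficient = 2
x_10 = 2.5000, f(x_10) = 0.285714, coefficient = 1

I ≈ (0.225000/2) × 9.173036 = 1.031967
Exact value: 1.029619
Error: 0.002347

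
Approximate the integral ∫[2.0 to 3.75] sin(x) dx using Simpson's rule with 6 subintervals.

f(x) = sin(x)
a = 2.0, b = 3.75, n = 6
h = (b - a)/n = 0.291667

Simpson's rule: (h/3)[f(x₀) + 4f(x₁) + 2f(x₂) + ... + f(xₙ)]

x_0 = 2.0000, f(x_0) = 0.909297, coefficient = 1
x_1 = 2.2917, f(x_1) = 0.751232, coefficient = 4
x_2 = 2.5833, f(x_2) = 0.529711, coefficient = 2
x_3 = 2.8750, f(x_3) = 0.263446, coefficient = 4
x_4 = 3.1667, f(x_4) = -0.025071, coefficient = 2
x_5 = 3.4583, f(x_5) = -0.311471, coefficient = 4
x_6 = 3.7500, f(x_6) = -0.571561, coefficient = 1

I ≈ (0.291667/3) × 4.159841 = 0.404429
Exact value: 0.404413
Error: 0.000016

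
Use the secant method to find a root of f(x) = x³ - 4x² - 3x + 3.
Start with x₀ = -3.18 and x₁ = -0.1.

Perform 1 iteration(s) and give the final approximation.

f(x) = x³ - 4x² - 3x + 3
x₀ = -3.18, x₁ = -0.1

Secant formula: x_{n+1} = x_n - f(x_n)(x_n - x_{n-1})/(f(x_n) - f(x_{n-1}))

Iteration 1:
  f(-3.180000) = -60.067032
  f(-0.100000) = 3.259000
  x_2 = -0.100000 - 3.259000×(-0.100000 - (-3.180000))/(3.259000 - (-60.067032))
       = -0.258509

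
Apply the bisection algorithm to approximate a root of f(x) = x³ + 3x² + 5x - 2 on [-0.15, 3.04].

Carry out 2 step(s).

f(x) = x³ + 3x² + 5x - 2
Initial interval: [-0.15, 3.04]

Iteration 1:
  c_1 = (-0.150000 + 3.040000)/2 = 1.445000
  f(c_1) = f(1.445000) = 14.506271
  f(a) × f(c) < 0, new interval: [-0.150000, 1.445000]
Iteration 2:
  c_2 = (-0.150000 + 1.445000)/2 = 0.647500
  f(c_2) = f(0.647500) = 2.766737
  f(a) × f(c) < 0, new interval: [-0.150000, 0.647500]

After 2 iteration(s), the approximation is c_2 = 0.647500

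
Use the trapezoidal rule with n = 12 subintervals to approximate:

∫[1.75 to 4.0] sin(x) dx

f(x) = sin(x)
a = 1.75, b = 4.0, n = 12
h = (b - a)/n = 0.187500

Trapezoidal rule: (h/2)[f(x₀) + 2f(x₁) + 2f(x₂) + ... + f(xₙ)]

x_0 = 1.7500, f(x_0) = 0.983986, coefficient = 1
x_1 = 1.9375, f(x_1) = 0.933514, coefficient = 2
x_2 = 2.1250, f(x_2) = 0.850320, coefficient = 2
x_3 = 2.3125, f(x_3) = 0.737319, coefficient = 2
x_4 = 2.5000, f(x_4) = 0.598472, coefficient = 2
x_5 = 2.6875, f(x_5) = 0.438647, coefficient = 2
x_6 = 2.8750, f(x_6) = 0.263446, coefficient = 2
x_7 = 3.0625, f(x_7) = 0.079010, coefficient = 2
x_8 = 3.2500, f(x_8) = -0.108195, coefficient = 2
x_9 = 3.4375, f(x_9) = -0.291608, coefficient = 2
x_10 = 3.6250, f(x_10) = -0.464799, coefficient = 2
x_11 = 3.8125, f(x_11) = -0.621697, coefficient = 2
x_12 = 4.0000, f(x_12) = -0.756802, coefficient = 1

I ≈ (0.187500/2) × 5.056042 = 0.474004
Exact value: 0.475398
Error: 0.001394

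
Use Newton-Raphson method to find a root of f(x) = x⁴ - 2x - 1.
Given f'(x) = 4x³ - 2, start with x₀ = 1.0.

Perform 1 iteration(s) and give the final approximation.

f(x) = x⁴ - 2x - 1
f'(x) = 4x³ - 2
x₀ = 1.0

Newton-Raphson formula: x_{n+1} = x_n - f(x_n)/f'(x_n)

Iteration 1:
  f(1.000000) = -2.000000
  f'(1.000000) = 2.000000
  x_1 = 1.000000 - (-2.000000)/2.000000 = 2.000000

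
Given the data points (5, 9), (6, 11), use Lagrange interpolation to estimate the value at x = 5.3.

Lagrange interpolation formula:
P(x) = Σ yᵢ × Lᵢ(x)
where Lᵢ(x) = Π_{j≠i} (x - xⱼ)/(xᵢ - xⱼ)

L_0(5.3) = (5.3 - 6)/(5 - 6) = 0.700000
L_1(5.3) = (5.3 - 5)/(6 - 5) = 0.300000

P(5.3) = 9×L_0(5.3) + 11×L_1(5.3)
P(5.3) = 9.600000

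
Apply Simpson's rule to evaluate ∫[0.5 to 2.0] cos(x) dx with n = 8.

f(x) = cos(x)
a = 0.5, b = 2.0, n = 8
h = (b - a)/n = 0.187500

Simpson's rule: (h/3)[f(x₀) + 4f(x₁) + 2f(x₂) + ... + f(xₙ)]

x_0 = 0.5000, f(x_0) = 0.877583, coefficient = 1
x_1 = 0.6875, f(x_1) = 0.772835, coefficient = 4
x_2 = 0.8750, f(x_2) = 0.640997, coefficient = 2
x_3 = 1.0625, f(x_3) = 0.486690, coefficient = 4
x_4 = 1.2500, f(x_4) = 0.315322, coefficient = 2
x_5 = 1.4375, f(x_5) = 0.132902, coefficient = 4
x_6 = 1.6250, f(x_6) = -0.054177, coefficient = 2
x_7 = 1.8125, f(x_7) = -0.239357, coefficient = 4
x_8 = 2.0000, f(x_8) = -0.416147, coefficient = 1

I ≈ (0.187500/3) × 6.877998 = 0.429875
Exact value: 0.429872
Error: 0.000003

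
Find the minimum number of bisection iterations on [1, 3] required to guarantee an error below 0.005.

We need (b-a)/2^n ≤ 0.005
(3 - 1)/2^n ≤ 0.005
2/2^n ≤ 0.005
2^n ≥ 400
n ≥ log₂(400) = 8.64
n ≥ 9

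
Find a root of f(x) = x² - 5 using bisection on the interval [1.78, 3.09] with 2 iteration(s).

f(x) = x² - 5
Initial interval: [1.78, 3.09]

Iteration 1:
  c_1 = (1.780000 + 3.090000)/2 = 2.435000
  f(c_1) = f(2.435000) = 0.929225
  f(a) × f(c) < 0, new interval: [1.780000, 2.435000]
Iteration 2:
  c_2 = (1.780000 + 2.435000)/2 = 2.107500
  f(c_2) = f(2.107500) = -0.558444
  f(a) × f(c) ≥ 0, new interval: [2.107500, 2.435000]

After 2 iteration(s), the approximation is c_2 = 2.107500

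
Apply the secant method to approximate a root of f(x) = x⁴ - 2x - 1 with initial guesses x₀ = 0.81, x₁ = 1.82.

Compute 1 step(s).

f(x) = x⁴ - 2x - 1
x₀ = 0.81, x₁ = 1.82

Secant formula: x_{n+1} = x_n - f(x_n)(x_n - x_{n-1})/(f(x_n) - f(x_{n-1}))

Iteration 1:
  f(0.810000) = -2.189533
  f(1.820000) = 6.331994
  x_2 = 1.820000 - 6.331994×(1.820000 - 0.810000)/(6.331994 - (-2.189533))
       = 1.069511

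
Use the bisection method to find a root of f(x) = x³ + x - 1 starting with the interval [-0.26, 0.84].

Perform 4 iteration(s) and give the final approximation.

f(x) = x³ + x - 1
Initial interval: [-0.26, 0.84]

Iteration 1:
  c_1 = (-0.260000 + 0.840000)/2 = 0.290000
  f(c_1) = f(0.290000) = -0.685611
  f(a) × f(c) ≥ 0, new interval: [0.290000, 0.840000]
Iteration 2:
  c_2 = (0.290000 + 0.840000)/2 = 0.565000
  f(c_2) = f(0.565000) = -0.254638
  f(a) × f(c) ≥ 0, new interval: [0.565000, 0.840000]
Iteration 3:
  c_3 = (0.565000 + 0.840000)/2 = 0.702500
  f(c_3) = f(0.702500) = 0.049188
  f(a) × f(c) < 0, new interval: [0.565000, 0.702500]
Iteration 4:
  c_4 = (0.565000 + 0.702500)/2 = 0.633750
  f(c_4) = f(0.633750) = -0.111711
  f(a) × f(c) ≥ 0, new interval: [0.633750, 0.702500]

After 4 iteration(s), the approximation is c_4 = 0.633750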